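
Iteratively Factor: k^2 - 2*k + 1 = (k - 1)*(k - 1)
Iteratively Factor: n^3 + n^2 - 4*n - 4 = (n + 2)*(n^2 - n - 2) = (n - 2)*(n + 2)*(n + 1)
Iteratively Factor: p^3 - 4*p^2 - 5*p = (p + 1)*(p^2 - 5*p) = (p - 5)*(p + 1)*(p)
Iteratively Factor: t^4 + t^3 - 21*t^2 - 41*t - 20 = (t + 1)*(t^3 - 21*t - 20) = (t + 1)^2*(t^2 - t - 20) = (t + 1)^2*(t + 4)*(t - 5)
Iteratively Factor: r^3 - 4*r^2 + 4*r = (r - 2)*(r^2 - 2*r) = r*(r - 2)*(r - 2)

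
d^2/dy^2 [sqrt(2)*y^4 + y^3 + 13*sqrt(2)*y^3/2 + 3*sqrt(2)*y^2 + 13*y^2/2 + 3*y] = 12*sqrt(2)*y^2 + 6*y + 39*sqrt(2)*y + 6*sqrt(2) + 13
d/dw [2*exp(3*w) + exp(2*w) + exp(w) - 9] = (6*exp(2*w) + 2*exp(w) + 1)*exp(w)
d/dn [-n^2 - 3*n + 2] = -2*n - 3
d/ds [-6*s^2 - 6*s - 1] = -12*s - 6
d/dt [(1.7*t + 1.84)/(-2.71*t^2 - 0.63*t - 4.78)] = (4.607*t^2 + 9.9728*t - 6.9668)/(7.3441*t^4 + 3.4146*t^3 + 26.3045*t^2 + 6.0228*t + 22.8484)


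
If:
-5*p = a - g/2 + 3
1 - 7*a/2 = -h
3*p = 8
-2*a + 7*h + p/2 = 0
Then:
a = 34/135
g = 4478/135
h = -16/135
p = 8/3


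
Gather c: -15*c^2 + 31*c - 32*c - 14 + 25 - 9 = -15*c^2 - c + 2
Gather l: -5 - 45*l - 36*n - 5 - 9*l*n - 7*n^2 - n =l*(-9*n - 45) - 7*n^2 - 37*n - 10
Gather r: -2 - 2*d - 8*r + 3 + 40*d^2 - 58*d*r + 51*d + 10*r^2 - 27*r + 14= 40*d^2 + 49*d + 10*r^2 + r*(-58*d - 35) + 15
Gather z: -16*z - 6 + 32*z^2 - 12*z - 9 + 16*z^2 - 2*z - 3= 48*z^2 - 30*z - 18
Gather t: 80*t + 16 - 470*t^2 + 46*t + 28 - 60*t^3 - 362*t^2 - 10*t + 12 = -60*t^3 - 832*t^2 + 116*t + 56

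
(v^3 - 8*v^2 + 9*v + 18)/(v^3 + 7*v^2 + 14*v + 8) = (v^2 - 9*v + 18)/(v^2 + 6*v + 8)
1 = 1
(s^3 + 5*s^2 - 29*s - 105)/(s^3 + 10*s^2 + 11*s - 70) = (s^2 - 2*s - 15)/(s^2 + 3*s - 10)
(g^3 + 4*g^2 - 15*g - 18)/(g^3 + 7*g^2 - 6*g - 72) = (g + 1)/(g + 4)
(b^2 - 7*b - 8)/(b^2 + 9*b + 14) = (b^2 - 7*b - 8)/(b^2 + 9*b + 14)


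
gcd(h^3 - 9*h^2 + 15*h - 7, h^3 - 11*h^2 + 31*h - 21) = h^2 - 8*h + 7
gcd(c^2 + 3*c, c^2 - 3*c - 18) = c + 3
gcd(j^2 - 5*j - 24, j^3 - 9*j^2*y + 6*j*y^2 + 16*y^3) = 1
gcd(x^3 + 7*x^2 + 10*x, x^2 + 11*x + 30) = x + 5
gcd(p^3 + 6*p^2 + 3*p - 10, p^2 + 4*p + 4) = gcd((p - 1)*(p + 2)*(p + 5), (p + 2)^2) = p + 2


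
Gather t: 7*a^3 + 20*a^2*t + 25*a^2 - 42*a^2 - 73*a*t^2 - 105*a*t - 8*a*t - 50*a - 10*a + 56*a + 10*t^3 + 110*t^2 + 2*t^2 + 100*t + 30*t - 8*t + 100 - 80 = 7*a^3 - 17*a^2 - 4*a + 10*t^3 + t^2*(112 - 73*a) + t*(20*a^2 - 113*a + 122) + 20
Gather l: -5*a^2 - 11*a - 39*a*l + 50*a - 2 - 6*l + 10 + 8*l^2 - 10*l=-5*a^2 + 39*a + 8*l^2 + l*(-39*a - 16) + 8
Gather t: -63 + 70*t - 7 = 70*t - 70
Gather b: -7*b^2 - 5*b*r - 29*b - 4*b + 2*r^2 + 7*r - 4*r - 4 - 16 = -7*b^2 + b*(-5*r - 33) + 2*r^2 + 3*r - 20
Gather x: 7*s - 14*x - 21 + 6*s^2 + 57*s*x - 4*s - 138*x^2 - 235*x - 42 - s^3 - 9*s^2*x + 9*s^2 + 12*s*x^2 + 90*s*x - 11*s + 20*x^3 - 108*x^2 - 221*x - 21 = -s^3 + 15*s^2 - 8*s + 20*x^3 + x^2*(12*s - 246) + x*(-9*s^2 + 147*s - 470) - 84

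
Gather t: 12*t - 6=12*t - 6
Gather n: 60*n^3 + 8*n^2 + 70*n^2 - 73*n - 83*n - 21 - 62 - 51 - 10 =60*n^3 + 78*n^2 - 156*n - 144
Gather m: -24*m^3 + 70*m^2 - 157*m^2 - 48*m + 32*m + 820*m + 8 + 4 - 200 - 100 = -24*m^3 - 87*m^2 + 804*m - 288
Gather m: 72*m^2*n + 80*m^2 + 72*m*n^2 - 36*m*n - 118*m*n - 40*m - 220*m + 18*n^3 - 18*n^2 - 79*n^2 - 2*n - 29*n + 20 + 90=m^2*(72*n + 80) + m*(72*n^2 - 154*n - 260) + 18*n^3 - 97*n^2 - 31*n + 110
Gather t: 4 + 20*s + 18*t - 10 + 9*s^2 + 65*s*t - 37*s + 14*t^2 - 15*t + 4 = 9*s^2 - 17*s + 14*t^2 + t*(65*s + 3) - 2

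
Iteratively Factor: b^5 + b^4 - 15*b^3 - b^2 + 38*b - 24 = (b + 2)*(b^4 - b^3 - 13*b^2 + 25*b - 12) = (b - 1)*(b + 2)*(b^3 - 13*b + 12) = (b - 1)^2*(b + 2)*(b^2 + b - 12) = (b - 3)*(b - 1)^2*(b + 2)*(b + 4)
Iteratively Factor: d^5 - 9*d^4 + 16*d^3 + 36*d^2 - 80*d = (d - 4)*(d^4 - 5*d^3 - 4*d^2 + 20*d) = (d - 4)*(d - 2)*(d^3 - 3*d^2 - 10*d) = (d - 5)*(d - 4)*(d - 2)*(d^2 + 2*d) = d*(d - 5)*(d - 4)*(d - 2)*(d + 2)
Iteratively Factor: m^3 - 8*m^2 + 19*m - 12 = (m - 4)*(m^2 - 4*m + 3) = (m - 4)*(m - 3)*(m - 1)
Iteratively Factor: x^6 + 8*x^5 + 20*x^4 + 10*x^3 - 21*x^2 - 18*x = (x)*(x^5 + 8*x^4 + 20*x^3 + 10*x^2 - 21*x - 18) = x*(x + 3)*(x^4 + 5*x^3 + 5*x^2 - 5*x - 6) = x*(x - 1)*(x + 3)*(x^3 + 6*x^2 + 11*x + 6) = x*(x - 1)*(x + 1)*(x + 3)*(x^2 + 5*x + 6) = x*(x - 1)*(x + 1)*(x + 3)^2*(x + 2)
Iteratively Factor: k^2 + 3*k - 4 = (k - 1)*(k + 4)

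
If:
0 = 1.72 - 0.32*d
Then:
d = 5.38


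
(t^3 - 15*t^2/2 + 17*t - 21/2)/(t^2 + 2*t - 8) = (2*t^3 - 15*t^2 + 34*t - 21)/(2*(t^2 + 2*t - 8))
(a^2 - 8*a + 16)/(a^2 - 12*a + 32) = (a - 4)/(a - 8)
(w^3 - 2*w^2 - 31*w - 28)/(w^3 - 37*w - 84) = (w + 1)/(w + 3)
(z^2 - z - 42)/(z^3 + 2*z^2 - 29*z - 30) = (z - 7)/(z^2 - 4*z - 5)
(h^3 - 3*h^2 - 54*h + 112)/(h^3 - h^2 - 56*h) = (h - 2)/h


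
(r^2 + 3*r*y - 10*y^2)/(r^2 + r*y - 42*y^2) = (r^2 + 3*r*y - 10*y^2)/(r^2 + r*y - 42*y^2)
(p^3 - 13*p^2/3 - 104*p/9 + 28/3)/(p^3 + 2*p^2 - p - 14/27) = 3*(p - 6)/(3*p + 1)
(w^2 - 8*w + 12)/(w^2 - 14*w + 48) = (w - 2)/(w - 8)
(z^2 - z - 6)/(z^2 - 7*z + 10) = (z^2 - z - 6)/(z^2 - 7*z + 10)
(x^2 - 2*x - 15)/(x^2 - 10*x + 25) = (x + 3)/(x - 5)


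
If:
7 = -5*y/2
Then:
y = -14/5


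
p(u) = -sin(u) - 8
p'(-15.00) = 0.76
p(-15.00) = -7.35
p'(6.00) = -0.96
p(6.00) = -7.72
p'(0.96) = -0.57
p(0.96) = -8.82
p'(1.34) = -0.23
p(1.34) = -8.97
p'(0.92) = -0.61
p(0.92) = -8.80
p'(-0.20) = -0.98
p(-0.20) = -7.80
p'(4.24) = 0.46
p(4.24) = -7.11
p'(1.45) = -0.12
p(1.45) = -8.99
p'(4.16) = 0.52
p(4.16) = -7.15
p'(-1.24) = -0.32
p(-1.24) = -7.05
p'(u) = -cos(u)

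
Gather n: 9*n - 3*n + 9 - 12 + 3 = 6*n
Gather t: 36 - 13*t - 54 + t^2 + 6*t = t^2 - 7*t - 18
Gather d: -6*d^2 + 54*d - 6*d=-6*d^2 + 48*d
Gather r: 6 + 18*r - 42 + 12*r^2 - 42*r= 12*r^2 - 24*r - 36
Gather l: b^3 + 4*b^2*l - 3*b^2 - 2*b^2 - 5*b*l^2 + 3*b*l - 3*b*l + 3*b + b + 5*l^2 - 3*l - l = b^3 - 5*b^2 + 4*b + l^2*(5 - 5*b) + l*(4*b^2 - 4)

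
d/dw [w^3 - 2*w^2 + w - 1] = 3*w^2 - 4*w + 1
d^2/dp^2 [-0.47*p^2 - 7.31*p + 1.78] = -0.940000000000000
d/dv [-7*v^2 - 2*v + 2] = -14*v - 2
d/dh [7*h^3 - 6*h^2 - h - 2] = 21*h^2 - 12*h - 1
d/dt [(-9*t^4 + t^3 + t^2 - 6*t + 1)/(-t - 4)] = (27*t^4 + 142*t^3 - 13*t^2 - 8*t + 25)/(t^2 + 8*t + 16)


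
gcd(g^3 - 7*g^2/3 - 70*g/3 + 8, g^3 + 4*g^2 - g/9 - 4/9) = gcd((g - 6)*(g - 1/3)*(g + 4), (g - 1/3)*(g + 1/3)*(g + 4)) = g^2 + 11*g/3 - 4/3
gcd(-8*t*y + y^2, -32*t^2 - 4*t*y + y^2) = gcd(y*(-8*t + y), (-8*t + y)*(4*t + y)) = -8*t + y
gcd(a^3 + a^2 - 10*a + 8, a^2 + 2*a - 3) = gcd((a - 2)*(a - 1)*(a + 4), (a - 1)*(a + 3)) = a - 1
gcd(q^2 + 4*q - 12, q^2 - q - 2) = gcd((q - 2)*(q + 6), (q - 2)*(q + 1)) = q - 2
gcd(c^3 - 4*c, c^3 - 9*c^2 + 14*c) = c^2 - 2*c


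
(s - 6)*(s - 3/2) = s^2 - 15*s/2 + 9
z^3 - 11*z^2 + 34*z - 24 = (z - 6)*(z - 4)*(z - 1)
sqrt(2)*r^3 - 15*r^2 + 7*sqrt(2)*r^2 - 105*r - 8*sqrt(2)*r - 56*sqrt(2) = (r + 7)*(r - 8*sqrt(2))*(sqrt(2)*r + 1)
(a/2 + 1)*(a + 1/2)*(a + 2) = a^3/2 + 9*a^2/4 + 3*a + 1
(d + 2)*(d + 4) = d^2 + 6*d + 8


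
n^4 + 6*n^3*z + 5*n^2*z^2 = n^2*(n + z)*(n + 5*z)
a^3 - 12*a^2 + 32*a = a*(a - 8)*(a - 4)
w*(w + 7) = w^2 + 7*w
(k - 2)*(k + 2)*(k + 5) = k^3 + 5*k^2 - 4*k - 20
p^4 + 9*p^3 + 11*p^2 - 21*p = p*(p - 1)*(p + 3)*(p + 7)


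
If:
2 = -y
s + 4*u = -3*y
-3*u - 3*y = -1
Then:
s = -10/3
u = 7/3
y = -2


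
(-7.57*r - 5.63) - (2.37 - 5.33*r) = -2.24*r - 8.0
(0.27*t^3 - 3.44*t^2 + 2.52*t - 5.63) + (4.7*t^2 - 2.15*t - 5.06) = 0.27*t^3 + 1.26*t^2 + 0.37*t - 10.69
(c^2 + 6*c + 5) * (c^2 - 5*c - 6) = c^4 + c^3 - 31*c^2 - 61*c - 30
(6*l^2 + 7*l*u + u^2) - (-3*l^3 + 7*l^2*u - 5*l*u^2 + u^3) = 3*l^3 - 7*l^2*u + 6*l^2 + 5*l*u^2 + 7*l*u - u^3 + u^2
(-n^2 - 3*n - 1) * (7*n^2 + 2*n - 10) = -7*n^4 - 23*n^3 - 3*n^2 + 28*n + 10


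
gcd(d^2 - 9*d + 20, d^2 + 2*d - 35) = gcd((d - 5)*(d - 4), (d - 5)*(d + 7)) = d - 5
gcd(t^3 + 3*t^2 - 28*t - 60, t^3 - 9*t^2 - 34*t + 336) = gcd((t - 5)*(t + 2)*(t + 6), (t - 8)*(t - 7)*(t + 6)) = t + 6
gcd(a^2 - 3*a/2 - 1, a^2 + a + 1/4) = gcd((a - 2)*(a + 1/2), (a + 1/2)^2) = a + 1/2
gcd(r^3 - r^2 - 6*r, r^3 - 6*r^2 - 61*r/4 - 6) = 1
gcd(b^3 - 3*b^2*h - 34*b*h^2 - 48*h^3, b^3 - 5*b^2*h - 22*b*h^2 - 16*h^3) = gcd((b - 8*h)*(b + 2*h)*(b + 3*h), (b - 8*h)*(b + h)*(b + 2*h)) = b^2 - 6*b*h - 16*h^2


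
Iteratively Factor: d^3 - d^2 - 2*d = (d)*(d^2 - d - 2) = d*(d + 1)*(d - 2)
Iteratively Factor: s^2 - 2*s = (s)*(s - 2)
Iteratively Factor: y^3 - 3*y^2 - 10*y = (y)*(y^2 - 3*y - 10) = y*(y + 2)*(y - 5)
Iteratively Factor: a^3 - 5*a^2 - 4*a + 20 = (a - 2)*(a^2 - 3*a - 10) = (a - 2)*(a + 2)*(a - 5)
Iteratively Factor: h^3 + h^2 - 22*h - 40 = (h - 5)*(h^2 + 6*h + 8) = (h - 5)*(h + 4)*(h + 2)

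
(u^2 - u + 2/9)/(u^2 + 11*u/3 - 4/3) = (u - 2/3)/(u + 4)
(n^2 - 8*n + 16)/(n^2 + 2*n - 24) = (n - 4)/(n + 6)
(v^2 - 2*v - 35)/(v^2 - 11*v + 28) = (v + 5)/(v - 4)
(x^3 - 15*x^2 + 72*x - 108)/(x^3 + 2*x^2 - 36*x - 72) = (x^2 - 9*x + 18)/(x^2 + 8*x + 12)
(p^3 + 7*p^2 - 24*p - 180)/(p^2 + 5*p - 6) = (p^2 + p - 30)/(p - 1)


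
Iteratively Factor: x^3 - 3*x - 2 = (x + 1)*(x^2 - x - 2) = (x + 1)^2*(x - 2)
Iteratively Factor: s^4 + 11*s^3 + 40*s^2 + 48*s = (s + 4)*(s^3 + 7*s^2 + 12*s) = (s + 3)*(s + 4)*(s^2 + 4*s) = s*(s + 3)*(s + 4)*(s + 4)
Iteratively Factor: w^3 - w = (w - 1)*(w^2 + w) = (w - 1)*(w + 1)*(w)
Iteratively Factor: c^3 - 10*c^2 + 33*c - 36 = (c - 3)*(c^2 - 7*c + 12) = (c - 3)^2*(c - 4)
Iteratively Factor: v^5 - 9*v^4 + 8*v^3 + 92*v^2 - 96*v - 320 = (v + 2)*(v^4 - 11*v^3 + 30*v^2 + 32*v - 160) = (v - 4)*(v + 2)*(v^3 - 7*v^2 + 2*v + 40) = (v - 4)^2*(v + 2)*(v^2 - 3*v - 10) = (v - 4)^2*(v + 2)^2*(v - 5)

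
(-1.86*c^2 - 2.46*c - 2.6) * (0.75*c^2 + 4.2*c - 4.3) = -1.395*c^4 - 9.657*c^3 - 4.284*c^2 - 0.342000000000002*c + 11.18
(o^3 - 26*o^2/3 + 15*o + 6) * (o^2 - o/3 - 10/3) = o^5 - 9*o^4 + 131*o^3/9 + 269*o^2/9 - 52*o - 20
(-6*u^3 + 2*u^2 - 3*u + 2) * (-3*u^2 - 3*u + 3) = 18*u^5 + 12*u^4 - 15*u^3 + 9*u^2 - 15*u + 6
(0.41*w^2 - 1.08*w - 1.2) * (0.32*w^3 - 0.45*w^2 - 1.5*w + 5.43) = 0.1312*w^5 - 0.5301*w^4 - 0.513*w^3 + 4.3863*w^2 - 4.0644*w - 6.516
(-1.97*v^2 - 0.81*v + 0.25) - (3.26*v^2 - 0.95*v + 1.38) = -5.23*v^2 + 0.14*v - 1.13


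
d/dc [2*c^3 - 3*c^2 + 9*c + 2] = 6*c^2 - 6*c + 9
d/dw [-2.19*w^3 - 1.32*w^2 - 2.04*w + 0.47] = -6.57*w^2 - 2.64*w - 2.04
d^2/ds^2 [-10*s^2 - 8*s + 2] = -20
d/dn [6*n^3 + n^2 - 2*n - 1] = 18*n^2 + 2*n - 2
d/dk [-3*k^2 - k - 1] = -6*k - 1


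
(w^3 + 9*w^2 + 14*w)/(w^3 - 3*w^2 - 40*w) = (w^2 + 9*w + 14)/(w^2 - 3*w - 40)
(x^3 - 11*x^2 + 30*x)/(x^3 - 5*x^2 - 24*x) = (-x^2 + 11*x - 30)/(-x^2 + 5*x + 24)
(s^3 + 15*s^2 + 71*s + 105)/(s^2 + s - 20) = (s^2 + 10*s + 21)/(s - 4)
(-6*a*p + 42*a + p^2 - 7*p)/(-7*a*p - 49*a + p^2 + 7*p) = (6*a*p - 42*a - p^2 + 7*p)/(7*a*p + 49*a - p^2 - 7*p)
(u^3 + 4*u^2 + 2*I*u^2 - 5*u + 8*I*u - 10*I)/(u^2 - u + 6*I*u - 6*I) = (u^2 + u*(5 + 2*I) + 10*I)/(u + 6*I)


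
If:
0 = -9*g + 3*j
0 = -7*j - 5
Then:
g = -5/21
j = -5/7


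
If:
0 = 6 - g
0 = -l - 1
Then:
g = 6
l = -1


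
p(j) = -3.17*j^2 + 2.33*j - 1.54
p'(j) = 2.33 - 6.34*j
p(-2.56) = -28.28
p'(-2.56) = 18.56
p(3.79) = -38.24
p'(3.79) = -21.70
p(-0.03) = -1.61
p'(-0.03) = 2.52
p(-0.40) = -2.98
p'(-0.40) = 4.87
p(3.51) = -32.42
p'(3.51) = -19.92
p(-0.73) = -4.93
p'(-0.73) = 6.96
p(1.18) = -3.20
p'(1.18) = -5.15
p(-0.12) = -1.87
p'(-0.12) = 3.09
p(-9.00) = -279.28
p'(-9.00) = 59.39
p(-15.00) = -749.74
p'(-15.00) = 97.43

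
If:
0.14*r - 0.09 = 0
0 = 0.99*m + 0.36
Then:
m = -0.36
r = 0.64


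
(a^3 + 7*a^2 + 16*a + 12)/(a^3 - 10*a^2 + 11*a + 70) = (a^2 + 5*a + 6)/(a^2 - 12*a + 35)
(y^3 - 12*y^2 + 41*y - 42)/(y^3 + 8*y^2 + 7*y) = (y^3 - 12*y^2 + 41*y - 42)/(y*(y^2 + 8*y + 7))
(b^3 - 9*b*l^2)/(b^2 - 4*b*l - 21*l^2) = b*(b - 3*l)/(b - 7*l)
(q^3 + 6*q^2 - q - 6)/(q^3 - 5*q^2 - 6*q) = (q^2 + 5*q - 6)/(q*(q - 6))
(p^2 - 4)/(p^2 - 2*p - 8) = (p - 2)/(p - 4)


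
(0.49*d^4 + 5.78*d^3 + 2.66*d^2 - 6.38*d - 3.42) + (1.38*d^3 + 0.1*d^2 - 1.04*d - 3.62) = 0.49*d^4 + 7.16*d^3 + 2.76*d^2 - 7.42*d - 7.04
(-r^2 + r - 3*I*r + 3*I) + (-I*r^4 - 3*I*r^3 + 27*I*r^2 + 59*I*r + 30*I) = -I*r^4 - 3*I*r^3 - r^2 + 27*I*r^2 + r + 56*I*r + 33*I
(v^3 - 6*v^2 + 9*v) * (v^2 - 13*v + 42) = v^5 - 19*v^4 + 129*v^3 - 369*v^2 + 378*v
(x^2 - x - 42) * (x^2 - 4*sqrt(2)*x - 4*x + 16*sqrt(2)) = x^4 - 4*sqrt(2)*x^3 - 5*x^3 - 38*x^2 + 20*sqrt(2)*x^2 + 168*x + 152*sqrt(2)*x - 672*sqrt(2)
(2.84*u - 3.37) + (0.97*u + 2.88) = 3.81*u - 0.49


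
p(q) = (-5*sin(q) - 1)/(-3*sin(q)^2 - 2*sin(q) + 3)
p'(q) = (6*sin(q)*cos(q) + 2*cos(q))*(-5*sin(q) - 1)/(-3*sin(q)^2 - 2*sin(q) + 3)^2 - 5*cos(q)/(-3*sin(q)^2 - 2*sin(q) + 3)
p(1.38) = 3.18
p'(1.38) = -2.06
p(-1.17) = 1.57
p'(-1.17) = -1.79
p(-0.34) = 0.20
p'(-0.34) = -1.41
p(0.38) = -1.55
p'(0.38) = -5.81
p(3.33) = -0.02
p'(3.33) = 1.51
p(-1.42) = 1.93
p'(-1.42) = -0.92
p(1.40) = 3.15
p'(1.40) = -1.79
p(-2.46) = 0.70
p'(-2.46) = 1.58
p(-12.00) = -3.46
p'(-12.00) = -18.32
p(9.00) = -1.84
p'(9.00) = 7.23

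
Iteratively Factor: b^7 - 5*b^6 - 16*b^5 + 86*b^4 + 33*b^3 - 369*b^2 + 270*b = (b)*(b^6 - 5*b^5 - 16*b^4 + 86*b^3 + 33*b^2 - 369*b + 270) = b*(b + 3)*(b^5 - 8*b^4 + 8*b^3 + 62*b^2 - 153*b + 90) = b*(b - 2)*(b + 3)*(b^4 - 6*b^3 - 4*b^2 + 54*b - 45) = b*(b - 5)*(b - 2)*(b + 3)*(b^3 - b^2 - 9*b + 9) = b*(b - 5)*(b - 3)*(b - 2)*(b + 3)*(b^2 + 2*b - 3) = b*(b - 5)*(b - 3)*(b - 2)*(b + 3)^2*(b - 1)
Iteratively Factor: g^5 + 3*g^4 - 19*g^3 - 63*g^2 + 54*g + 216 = (g + 3)*(g^4 - 19*g^2 - 6*g + 72) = (g + 3)^2*(g^3 - 3*g^2 - 10*g + 24) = (g + 3)^3*(g^2 - 6*g + 8) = (g - 2)*(g + 3)^3*(g - 4)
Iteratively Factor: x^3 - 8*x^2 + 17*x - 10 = (x - 5)*(x^2 - 3*x + 2) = (x - 5)*(x - 2)*(x - 1)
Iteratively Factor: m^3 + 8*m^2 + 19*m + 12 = (m + 4)*(m^2 + 4*m + 3) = (m + 3)*(m + 4)*(m + 1)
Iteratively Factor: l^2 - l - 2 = (l + 1)*(l - 2)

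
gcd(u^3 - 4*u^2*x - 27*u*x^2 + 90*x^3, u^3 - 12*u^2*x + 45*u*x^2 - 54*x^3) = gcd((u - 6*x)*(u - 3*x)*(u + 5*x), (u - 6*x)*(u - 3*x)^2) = u^2 - 9*u*x + 18*x^2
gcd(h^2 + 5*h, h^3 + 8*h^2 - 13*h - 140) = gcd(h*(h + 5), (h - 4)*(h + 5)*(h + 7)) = h + 5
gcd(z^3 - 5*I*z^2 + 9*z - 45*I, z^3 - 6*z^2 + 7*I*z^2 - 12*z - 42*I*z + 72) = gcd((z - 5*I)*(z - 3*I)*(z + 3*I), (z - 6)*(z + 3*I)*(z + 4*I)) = z + 3*I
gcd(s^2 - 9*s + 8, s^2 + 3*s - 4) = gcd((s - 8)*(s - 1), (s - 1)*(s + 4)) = s - 1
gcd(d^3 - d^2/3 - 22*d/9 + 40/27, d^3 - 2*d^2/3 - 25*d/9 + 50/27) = d^2 + d - 10/9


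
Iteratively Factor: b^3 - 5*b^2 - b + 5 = (b - 5)*(b^2 - 1) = (b - 5)*(b + 1)*(b - 1)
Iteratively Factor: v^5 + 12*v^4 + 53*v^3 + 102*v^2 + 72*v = (v + 3)*(v^4 + 9*v^3 + 26*v^2 + 24*v) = (v + 2)*(v + 3)*(v^3 + 7*v^2 + 12*v) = v*(v + 2)*(v + 3)*(v^2 + 7*v + 12) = v*(v + 2)*(v + 3)*(v + 4)*(v + 3)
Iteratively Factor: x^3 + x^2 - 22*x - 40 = (x + 4)*(x^2 - 3*x - 10) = (x - 5)*(x + 4)*(x + 2)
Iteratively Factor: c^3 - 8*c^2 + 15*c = (c)*(c^2 - 8*c + 15) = c*(c - 5)*(c - 3)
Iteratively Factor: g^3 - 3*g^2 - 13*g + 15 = (g - 5)*(g^2 + 2*g - 3) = (g - 5)*(g - 1)*(g + 3)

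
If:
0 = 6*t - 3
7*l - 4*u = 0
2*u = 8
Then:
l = 16/7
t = 1/2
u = 4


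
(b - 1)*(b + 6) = b^2 + 5*b - 6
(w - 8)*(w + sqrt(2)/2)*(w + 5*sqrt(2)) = w^3 - 8*w^2 + 11*sqrt(2)*w^2/2 - 44*sqrt(2)*w + 5*w - 40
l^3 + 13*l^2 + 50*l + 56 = (l + 2)*(l + 4)*(l + 7)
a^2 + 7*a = a*(a + 7)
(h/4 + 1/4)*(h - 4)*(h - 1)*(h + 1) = h^4/4 - 3*h^3/4 - 5*h^2/4 + 3*h/4 + 1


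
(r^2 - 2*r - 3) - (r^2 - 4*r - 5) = 2*r + 2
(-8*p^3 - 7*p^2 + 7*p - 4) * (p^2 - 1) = -8*p^5 - 7*p^4 + 15*p^3 + 3*p^2 - 7*p + 4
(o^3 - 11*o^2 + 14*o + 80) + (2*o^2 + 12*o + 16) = o^3 - 9*o^2 + 26*o + 96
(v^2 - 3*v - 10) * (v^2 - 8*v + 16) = v^4 - 11*v^3 + 30*v^2 + 32*v - 160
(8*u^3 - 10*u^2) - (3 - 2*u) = 8*u^3 - 10*u^2 + 2*u - 3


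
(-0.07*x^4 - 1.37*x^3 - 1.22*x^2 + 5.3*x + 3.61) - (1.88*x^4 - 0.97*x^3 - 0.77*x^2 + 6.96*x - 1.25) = -1.95*x^4 - 0.4*x^3 - 0.45*x^2 - 1.66*x + 4.86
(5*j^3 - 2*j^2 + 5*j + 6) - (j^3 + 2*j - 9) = 4*j^3 - 2*j^2 + 3*j + 15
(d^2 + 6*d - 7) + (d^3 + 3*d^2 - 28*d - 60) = d^3 + 4*d^2 - 22*d - 67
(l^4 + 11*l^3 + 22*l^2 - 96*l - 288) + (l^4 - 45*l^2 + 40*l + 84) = 2*l^4 + 11*l^3 - 23*l^2 - 56*l - 204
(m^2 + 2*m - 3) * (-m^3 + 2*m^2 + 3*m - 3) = -m^5 + 10*m^3 - 3*m^2 - 15*m + 9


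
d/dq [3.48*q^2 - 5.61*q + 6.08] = 6.96*q - 5.61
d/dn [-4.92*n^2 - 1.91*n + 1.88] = -9.84*n - 1.91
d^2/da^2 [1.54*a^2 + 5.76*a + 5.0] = 3.08000000000000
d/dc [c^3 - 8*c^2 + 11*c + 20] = 3*c^2 - 16*c + 11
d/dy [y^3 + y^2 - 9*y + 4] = 3*y^2 + 2*y - 9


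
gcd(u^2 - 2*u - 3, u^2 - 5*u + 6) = u - 3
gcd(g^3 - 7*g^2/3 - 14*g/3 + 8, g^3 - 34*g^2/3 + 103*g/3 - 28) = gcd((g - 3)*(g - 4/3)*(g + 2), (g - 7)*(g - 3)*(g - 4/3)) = g^2 - 13*g/3 + 4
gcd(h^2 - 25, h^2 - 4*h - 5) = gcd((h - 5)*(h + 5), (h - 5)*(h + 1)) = h - 5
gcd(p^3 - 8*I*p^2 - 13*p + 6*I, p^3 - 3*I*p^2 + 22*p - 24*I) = p^2 - 7*I*p - 6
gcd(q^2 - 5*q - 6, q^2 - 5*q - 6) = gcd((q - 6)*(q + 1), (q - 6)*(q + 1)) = q^2 - 5*q - 6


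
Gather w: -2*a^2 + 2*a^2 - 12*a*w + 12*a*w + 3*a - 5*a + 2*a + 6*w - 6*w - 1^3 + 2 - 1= 0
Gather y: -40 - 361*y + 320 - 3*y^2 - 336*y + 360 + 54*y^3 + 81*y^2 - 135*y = 54*y^3 + 78*y^2 - 832*y + 640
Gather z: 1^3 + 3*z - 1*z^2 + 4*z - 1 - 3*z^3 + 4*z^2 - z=-3*z^3 + 3*z^2 + 6*z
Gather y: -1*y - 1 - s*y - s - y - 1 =-s + y*(-s - 2) - 2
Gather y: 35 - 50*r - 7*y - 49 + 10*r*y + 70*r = 20*r + y*(10*r - 7) - 14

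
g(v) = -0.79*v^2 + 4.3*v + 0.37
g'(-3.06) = 9.13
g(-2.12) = -12.30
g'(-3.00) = 9.04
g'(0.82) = 3.00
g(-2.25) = -13.30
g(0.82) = 3.36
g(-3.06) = -20.19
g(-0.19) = -0.48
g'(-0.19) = 4.60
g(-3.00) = -19.64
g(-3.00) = -19.64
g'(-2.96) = 8.98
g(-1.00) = -4.72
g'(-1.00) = 5.88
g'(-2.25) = 7.86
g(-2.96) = -19.28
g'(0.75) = 3.12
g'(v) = 4.3 - 1.58*v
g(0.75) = 3.15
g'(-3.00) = 9.04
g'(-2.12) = 7.65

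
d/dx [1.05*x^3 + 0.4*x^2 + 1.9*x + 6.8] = 3.15*x^2 + 0.8*x + 1.9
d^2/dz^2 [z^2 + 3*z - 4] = 2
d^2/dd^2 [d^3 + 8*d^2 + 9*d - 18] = 6*d + 16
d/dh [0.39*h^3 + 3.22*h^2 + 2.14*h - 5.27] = 1.17*h^2 + 6.44*h + 2.14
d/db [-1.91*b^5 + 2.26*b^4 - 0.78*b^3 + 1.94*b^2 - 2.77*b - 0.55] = -9.55*b^4 + 9.04*b^3 - 2.34*b^2 + 3.88*b - 2.77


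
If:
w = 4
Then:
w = 4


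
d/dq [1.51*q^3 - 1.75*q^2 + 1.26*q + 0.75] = 4.53*q^2 - 3.5*q + 1.26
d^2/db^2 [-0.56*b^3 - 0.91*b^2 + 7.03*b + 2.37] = -3.36*b - 1.82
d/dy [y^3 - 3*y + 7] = 3*y^2 - 3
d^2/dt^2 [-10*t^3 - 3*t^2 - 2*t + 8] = -60*t - 6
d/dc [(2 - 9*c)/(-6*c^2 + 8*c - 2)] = (-27*c^2 + 12*c + 1)/(2*(9*c^4 - 24*c^3 + 22*c^2 - 8*c + 1))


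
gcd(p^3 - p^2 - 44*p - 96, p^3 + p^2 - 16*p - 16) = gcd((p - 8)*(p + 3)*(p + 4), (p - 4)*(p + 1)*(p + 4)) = p + 4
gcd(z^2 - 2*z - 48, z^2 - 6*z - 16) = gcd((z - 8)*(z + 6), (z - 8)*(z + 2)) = z - 8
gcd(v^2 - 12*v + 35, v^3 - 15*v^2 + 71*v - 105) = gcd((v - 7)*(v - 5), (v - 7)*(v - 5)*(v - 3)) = v^2 - 12*v + 35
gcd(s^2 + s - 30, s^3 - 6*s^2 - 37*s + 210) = s^2 + s - 30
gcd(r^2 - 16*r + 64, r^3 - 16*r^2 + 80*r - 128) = r - 8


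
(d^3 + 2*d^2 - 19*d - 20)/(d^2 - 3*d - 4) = d + 5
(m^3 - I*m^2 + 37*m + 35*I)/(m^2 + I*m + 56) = (m^2 + 6*I*m - 5)/(m + 8*I)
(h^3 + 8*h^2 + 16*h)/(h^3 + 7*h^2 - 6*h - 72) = h*(h + 4)/(h^2 + 3*h - 18)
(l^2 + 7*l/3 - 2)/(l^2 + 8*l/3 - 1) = (3*l - 2)/(3*l - 1)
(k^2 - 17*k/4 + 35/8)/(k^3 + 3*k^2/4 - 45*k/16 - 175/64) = 8*(2*k - 5)/(16*k^2 + 40*k + 25)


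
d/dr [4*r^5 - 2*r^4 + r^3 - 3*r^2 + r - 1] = 20*r^4 - 8*r^3 + 3*r^2 - 6*r + 1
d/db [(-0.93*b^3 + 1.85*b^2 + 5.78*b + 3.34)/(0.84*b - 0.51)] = (-1.5624*b^3 + 2.9769*b^2 - 1.887*b - 5.7534)/(0.7056*b^2 - 0.8568*b + 0.2601)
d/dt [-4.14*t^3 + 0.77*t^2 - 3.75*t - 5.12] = -12.42*t^2 + 1.54*t - 3.75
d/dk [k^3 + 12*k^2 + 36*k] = 3*k^2 + 24*k + 36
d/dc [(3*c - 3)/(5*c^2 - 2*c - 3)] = -15/(25*c^2 + 30*c + 9)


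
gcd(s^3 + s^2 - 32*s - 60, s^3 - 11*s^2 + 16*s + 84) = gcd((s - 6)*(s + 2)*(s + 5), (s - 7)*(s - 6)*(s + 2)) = s^2 - 4*s - 12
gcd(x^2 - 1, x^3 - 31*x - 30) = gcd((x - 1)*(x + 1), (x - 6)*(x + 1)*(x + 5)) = x + 1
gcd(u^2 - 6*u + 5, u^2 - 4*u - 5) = u - 5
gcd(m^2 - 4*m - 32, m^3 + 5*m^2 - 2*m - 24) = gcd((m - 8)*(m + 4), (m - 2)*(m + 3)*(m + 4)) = m + 4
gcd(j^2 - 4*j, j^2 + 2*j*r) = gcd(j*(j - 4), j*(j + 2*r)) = j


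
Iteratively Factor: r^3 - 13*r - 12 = (r - 4)*(r^2 + 4*r + 3) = (r - 4)*(r + 1)*(r + 3)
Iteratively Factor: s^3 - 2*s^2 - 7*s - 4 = (s + 1)*(s^2 - 3*s - 4) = (s - 4)*(s + 1)*(s + 1)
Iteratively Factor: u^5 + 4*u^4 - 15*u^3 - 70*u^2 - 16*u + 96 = (u + 3)*(u^4 + u^3 - 18*u^2 - 16*u + 32) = (u - 4)*(u + 3)*(u^3 + 5*u^2 + 2*u - 8) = (u - 4)*(u - 1)*(u + 3)*(u^2 + 6*u + 8) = (u - 4)*(u - 1)*(u + 2)*(u + 3)*(u + 4)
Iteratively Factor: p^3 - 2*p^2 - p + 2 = (p + 1)*(p^2 - 3*p + 2) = (p - 1)*(p + 1)*(p - 2)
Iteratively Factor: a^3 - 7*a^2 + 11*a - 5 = (a - 1)*(a^2 - 6*a + 5) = (a - 5)*(a - 1)*(a - 1)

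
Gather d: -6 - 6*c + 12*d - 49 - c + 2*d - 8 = -7*c + 14*d - 63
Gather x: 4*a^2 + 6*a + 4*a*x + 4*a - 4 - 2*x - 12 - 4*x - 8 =4*a^2 + 10*a + x*(4*a - 6) - 24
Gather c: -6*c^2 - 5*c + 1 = -6*c^2 - 5*c + 1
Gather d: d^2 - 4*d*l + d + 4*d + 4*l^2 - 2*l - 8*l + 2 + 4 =d^2 + d*(5 - 4*l) + 4*l^2 - 10*l + 6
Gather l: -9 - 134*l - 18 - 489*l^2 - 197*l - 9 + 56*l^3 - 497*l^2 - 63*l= 56*l^3 - 986*l^2 - 394*l - 36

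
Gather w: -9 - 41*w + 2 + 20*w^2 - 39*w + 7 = 20*w^2 - 80*w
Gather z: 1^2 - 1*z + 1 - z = 2 - 2*z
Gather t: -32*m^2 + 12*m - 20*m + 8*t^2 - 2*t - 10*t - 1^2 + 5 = -32*m^2 - 8*m + 8*t^2 - 12*t + 4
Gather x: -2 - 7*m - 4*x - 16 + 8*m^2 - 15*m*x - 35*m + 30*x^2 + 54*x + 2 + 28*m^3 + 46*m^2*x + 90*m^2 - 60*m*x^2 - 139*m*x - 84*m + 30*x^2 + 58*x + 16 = 28*m^3 + 98*m^2 - 126*m + x^2*(60 - 60*m) + x*(46*m^2 - 154*m + 108)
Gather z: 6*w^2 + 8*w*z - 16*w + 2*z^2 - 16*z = 6*w^2 - 16*w + 2*z^2 + z*(8*w - 16)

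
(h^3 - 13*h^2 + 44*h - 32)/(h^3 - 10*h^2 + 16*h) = (h^2 - 5*h + 4)/(h*(h - 2))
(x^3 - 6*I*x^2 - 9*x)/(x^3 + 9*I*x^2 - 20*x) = (x^2 - 6*I*x - 9)/(x^2 + 9*I*x - 20)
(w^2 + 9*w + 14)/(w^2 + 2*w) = (w + 7)/w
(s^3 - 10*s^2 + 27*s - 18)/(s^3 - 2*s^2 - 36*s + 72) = (s^2 - 4*s + 3)/(s^2 + 4*s - 12)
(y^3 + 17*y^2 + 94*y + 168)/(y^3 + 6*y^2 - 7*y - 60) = (y^2 + 13*y + 42)/(y^2 + 2*y - 15)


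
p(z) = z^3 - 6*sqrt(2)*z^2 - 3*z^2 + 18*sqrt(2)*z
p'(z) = 3*z^2 - 12*sqrt(2)*z - 6*z + 18*sqrt(2)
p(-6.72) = -993.18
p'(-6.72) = 315.29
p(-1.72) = -82.85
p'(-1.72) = 73.84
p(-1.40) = -60.89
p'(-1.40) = 63.49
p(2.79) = 3.34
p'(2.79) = -15.28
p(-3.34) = -250.41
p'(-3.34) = 135.64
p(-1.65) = -77.76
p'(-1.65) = 71.52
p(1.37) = 15.89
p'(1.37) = -0.38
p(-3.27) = -241.02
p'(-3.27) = 132.65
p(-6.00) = -782.21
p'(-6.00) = 271.28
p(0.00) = 0.00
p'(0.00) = 25.46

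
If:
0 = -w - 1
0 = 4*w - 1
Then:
No Solution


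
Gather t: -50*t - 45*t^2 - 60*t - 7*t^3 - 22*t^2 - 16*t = -7*t^3 - 67*t^2 - 126*t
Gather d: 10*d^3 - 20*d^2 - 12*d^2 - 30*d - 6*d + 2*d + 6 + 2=10*d^3 - 32*d^2 - 34*d + 8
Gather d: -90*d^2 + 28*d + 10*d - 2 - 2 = -90*d^2 + 38*d - 4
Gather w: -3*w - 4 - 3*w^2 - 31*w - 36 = -3*w^2 - 34*w - 40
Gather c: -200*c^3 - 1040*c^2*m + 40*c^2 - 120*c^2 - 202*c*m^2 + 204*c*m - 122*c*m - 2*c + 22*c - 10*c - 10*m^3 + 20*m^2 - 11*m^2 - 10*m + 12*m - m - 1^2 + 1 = -200*c^3 + c^2*(-1040*m - 80) + c*(-202*m^2 + 82*m + 10) - 10*m^3 + 9*m^2 + m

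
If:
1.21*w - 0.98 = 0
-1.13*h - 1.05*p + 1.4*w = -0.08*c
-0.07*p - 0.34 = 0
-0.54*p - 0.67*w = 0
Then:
No Solution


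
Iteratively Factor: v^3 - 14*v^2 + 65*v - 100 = (v - 5)*(v^2 - 9*v + 20) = (v - 5)^2*(v - 4)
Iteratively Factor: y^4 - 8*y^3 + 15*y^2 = (y - 5)*(y^3 - 3*y^2) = (y - 5)*(y - 3)*(y^2) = y*(y - 5)*(y - 3)*(y)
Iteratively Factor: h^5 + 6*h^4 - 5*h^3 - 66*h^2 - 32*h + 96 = (h + 4)*(h^4 + 2*h^3 - 13*h^2 - 14*h + 24) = (h - 3)*(h + 4)*(h^3 + 5*h^2 + 2*h - 8) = (h - 3)*(h + 2)*(h + 4)*(h^2 + 3*h - 4) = (h - 3)*(h + 2)*(h + 4)^2*(h - 1)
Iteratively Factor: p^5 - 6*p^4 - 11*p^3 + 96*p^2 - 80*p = (p)*(p^4 - 6*p^3 - 11*p^2 + 96*p - 80) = p*(p + 4)*(p^3 - 10*p^2 + 29*p - 20) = p*(p - 4)*(p + 4)*(p^2 - 6*p + 5) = p*(p - 4)*(p - 1)*(p + 4)*(p - 5)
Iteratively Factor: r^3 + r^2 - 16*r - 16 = (r + 4)*(r^2 - 3*r - 4) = (r - 4)*(r + 4)*(r + 1)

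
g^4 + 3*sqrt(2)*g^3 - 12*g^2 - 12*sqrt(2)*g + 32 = (g - 2)*(g + 2)*(g - sqrt(2))*(g + 4*sqrt(2))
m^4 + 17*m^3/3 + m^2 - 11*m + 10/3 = (m - 1)*(m - 1/3)*(m + 2)*(m + 5)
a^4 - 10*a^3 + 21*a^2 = a^2*(a - 7)*(a - 3)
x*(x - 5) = x^2 - 5*x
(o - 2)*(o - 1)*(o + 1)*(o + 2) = o^4 - 5*o^2 + 4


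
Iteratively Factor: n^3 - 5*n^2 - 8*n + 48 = (n + 3)*(n^2 - 8*n + 16) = (n - 4)*(n + 3)*(n - 4)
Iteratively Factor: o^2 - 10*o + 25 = (o - 5)*(o - 5)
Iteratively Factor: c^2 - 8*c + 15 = (c - 3)*(c - 5)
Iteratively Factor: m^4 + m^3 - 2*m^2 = (m - 1)*(m^3 + 2*m^2) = m*(m - 1)*(m^2 + 2*m) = m*(m - 1)*(m + 2)*(m)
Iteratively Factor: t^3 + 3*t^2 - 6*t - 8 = (t + 1)*(t^2 + 2*t - 8) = (t + 1)*(t + 4)*(t - 2)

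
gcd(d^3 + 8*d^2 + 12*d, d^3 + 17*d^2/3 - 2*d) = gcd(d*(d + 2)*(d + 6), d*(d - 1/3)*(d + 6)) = d^2 + 6*d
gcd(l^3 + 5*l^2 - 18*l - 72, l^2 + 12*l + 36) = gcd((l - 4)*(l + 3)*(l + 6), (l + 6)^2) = l + 6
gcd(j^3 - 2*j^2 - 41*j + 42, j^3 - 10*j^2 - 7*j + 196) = j - 7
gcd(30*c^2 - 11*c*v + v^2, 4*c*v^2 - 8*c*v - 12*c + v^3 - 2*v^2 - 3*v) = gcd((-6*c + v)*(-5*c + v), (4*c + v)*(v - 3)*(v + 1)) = 1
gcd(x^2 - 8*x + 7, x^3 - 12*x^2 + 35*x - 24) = x - 1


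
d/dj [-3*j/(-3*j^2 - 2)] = 3*(2 - 3*j^2)/(9*j^4 + 12*j^2 + 4)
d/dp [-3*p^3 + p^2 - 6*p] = -9*p^2 + 2*p - 6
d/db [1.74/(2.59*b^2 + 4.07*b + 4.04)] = (-9.0132*b - 7.0818)/(2.59*b^2 + 4.07*b + 4.04)^2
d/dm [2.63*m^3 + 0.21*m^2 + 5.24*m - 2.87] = 7.89*m^2 + 0.42*m + 5.24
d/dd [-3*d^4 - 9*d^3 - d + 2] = -12*d^3 - 27*d^2 - 1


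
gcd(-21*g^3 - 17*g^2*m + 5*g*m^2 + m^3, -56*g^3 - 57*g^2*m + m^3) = 7*g^2 + 8*g*m + m^2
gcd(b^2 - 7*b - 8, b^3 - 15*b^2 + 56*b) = b - 8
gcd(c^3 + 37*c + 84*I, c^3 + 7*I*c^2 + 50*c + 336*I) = c - 7*I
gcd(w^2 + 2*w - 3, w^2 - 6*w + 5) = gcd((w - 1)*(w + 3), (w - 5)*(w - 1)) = w - 1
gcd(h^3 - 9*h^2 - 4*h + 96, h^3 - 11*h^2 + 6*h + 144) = h^2 - 5*h - 24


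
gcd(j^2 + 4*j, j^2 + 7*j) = j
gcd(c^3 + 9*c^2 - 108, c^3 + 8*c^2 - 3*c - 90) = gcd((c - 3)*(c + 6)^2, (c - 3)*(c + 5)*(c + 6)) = c^2 + 3*c - 18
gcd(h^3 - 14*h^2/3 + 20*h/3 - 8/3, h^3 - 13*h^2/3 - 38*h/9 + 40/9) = h - 2/3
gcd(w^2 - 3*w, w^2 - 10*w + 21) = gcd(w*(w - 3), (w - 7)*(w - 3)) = w - 3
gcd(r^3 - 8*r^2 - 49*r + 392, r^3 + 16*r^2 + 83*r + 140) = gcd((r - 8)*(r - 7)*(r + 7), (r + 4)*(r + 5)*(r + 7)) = r + 7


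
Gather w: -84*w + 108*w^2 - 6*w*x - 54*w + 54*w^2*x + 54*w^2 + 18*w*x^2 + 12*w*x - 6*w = w^2*(54*x + 162) + w*(18*x^2 + 6*x - 144)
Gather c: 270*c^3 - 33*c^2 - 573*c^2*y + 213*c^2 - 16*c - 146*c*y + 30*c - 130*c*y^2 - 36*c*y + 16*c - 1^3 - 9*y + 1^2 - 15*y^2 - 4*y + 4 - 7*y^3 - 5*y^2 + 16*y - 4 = 270*c^3 + c^2*(180 - 573*y) + c*(-130*y^2 - 182*y + 30) - 7*y^3 - 20*y^2 + 3*y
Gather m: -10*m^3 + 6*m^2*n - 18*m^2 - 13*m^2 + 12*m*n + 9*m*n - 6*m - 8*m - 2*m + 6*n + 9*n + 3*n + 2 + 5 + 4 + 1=-10*m^3 + m^2*(6*n - 31) + m*(21*n - 16) + 18*n + 12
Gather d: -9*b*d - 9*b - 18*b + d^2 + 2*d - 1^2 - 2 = -27*b + d^2 + d*(2 - 9*b) - 3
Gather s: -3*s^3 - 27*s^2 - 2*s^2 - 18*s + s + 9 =-3*s^3 - 29*s^2 - 17*s + 9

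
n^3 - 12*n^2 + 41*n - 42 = (n - 7)*(n - 3)*(n - 2)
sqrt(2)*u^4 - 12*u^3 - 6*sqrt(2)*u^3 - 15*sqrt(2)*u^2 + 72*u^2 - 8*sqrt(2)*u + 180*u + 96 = (u - 8)*(u + 1)*(u - 6*sqrt(2))*(sqrt(2)*u + sqrt(2))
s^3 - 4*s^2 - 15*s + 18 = (s - 6)*(s - 1)*(s + 3)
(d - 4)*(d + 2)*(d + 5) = d^3 + 3*d^2 - 18*d - 40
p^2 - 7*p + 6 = (p - 6)*(p - 1)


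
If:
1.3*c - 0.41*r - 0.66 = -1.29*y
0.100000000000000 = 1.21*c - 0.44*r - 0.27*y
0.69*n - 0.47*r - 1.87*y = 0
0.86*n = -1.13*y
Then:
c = -0.80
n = -0.60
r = -2.70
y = 0.46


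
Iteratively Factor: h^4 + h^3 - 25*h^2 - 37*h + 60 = (h + 4)*(h^3 - 3*h^2 - 13*h + 15) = (h + 3)*(h + 4)*(h^2 - 6*h + 5) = (h - 5)*(h + 3)*(h + 4)*(h - 1)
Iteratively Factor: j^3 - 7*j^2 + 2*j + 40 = (j - 5)*(j^2 - 2*j - 8) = (j - 5)*(j + 2)*(j - 4)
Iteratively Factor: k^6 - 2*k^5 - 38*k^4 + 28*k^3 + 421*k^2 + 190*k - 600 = (k - 5)*(k^5 + 3*k^4 - 23*k^3 - 87*k^2 - 14*k + 120) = (k - 5)*(k - 1)*(k^4 + 4*k^3 - 19*k^2 - 106*k - 120) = (k - 5)*(k - 1)*(k + 2)*(k^3 + 2*k^2 - 23*k - 60) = (k - 5)*(k - 1)*(k + 2)*(k + 3)*(k^2 - k - 20) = (k - 5)^2*(k - 1)*(k + 2)*(k + 3)*(k + 4)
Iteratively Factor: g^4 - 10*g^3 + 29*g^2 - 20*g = (g - 5)*(g^3 - 5*g^2 + 4*g) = (g - 5)*(g - 1)*(g^2 - 4*g) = (g - 5)*(g - 4)*(g - 1)*(g)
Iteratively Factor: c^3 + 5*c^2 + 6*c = (c)*(c^2 + 5*c + 6) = c*(c + 3)*(c + 2)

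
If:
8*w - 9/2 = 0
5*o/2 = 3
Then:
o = 6/5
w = 9/16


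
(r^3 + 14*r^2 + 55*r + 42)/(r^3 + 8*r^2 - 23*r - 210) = (r + 1)/(r - 5)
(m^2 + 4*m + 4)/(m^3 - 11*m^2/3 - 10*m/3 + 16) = 3*(m + 2)/(3*m^2 - 17*m + 24)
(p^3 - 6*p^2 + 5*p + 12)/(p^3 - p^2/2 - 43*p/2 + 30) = 2*(p^2 - 2*p - 3)/(2*p^2 + 7*p - 15)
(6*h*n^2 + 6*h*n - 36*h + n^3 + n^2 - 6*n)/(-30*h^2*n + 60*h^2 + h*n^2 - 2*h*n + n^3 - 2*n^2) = (-n - 3)/(5*h - n)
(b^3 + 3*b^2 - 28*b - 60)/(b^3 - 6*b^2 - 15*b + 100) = (b^2 + 8*b + 12)/(b^2 - b - 20)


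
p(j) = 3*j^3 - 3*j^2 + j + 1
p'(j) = 9*j^2 - 6*j + 1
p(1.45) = 5.29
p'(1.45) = 11.22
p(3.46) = 92.81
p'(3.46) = 87.98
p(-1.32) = -12.45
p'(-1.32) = 24.60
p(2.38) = 26.83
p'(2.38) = 37.70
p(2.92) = 53.03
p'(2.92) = 60.22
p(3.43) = 90.20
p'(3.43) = 86.30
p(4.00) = 149.00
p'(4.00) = 121.00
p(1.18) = 2.93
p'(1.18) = 6.45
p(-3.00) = -110.00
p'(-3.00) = 100.00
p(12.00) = 4765.00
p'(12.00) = 1225.00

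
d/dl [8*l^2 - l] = 16*l - 1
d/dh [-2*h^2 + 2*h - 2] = 2 - 4*h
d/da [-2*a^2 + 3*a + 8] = 3 - 4*a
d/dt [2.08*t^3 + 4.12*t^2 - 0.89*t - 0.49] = 6.24*t^2 + 8.24*t - 0.89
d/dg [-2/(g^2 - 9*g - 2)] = 2*(2*g - 9)/(-g^2 + 9*g + 2)^2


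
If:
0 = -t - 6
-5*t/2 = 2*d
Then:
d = 15/2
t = -6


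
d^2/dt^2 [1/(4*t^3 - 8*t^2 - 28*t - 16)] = (6*t^2 - 28*t + 41)/(2*(t^7 - 8*t^6 + 6*t^5 + 60*t^4 - 15*t^3 - 204*t^2 - 208*t - 64))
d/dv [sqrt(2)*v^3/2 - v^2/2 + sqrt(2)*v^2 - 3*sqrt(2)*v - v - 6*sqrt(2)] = 3*sqrt(2)*v^2/2 - v + 2*sqrt(2)*v - 3*sqrt(2) - 1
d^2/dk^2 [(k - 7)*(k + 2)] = 2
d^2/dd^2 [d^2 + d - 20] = 2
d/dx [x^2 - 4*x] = 2*x - 4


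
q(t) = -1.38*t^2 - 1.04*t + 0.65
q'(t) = -2.76*t - 1.04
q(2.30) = -9.04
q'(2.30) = -7.39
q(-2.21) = -3.79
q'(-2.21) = 5.06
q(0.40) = 0.01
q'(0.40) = -2.14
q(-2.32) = -4.36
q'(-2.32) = 5.36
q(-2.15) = -3.49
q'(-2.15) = 4.89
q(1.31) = -3.08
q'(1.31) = -4.66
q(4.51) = -32.11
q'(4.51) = -13.49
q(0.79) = -1.03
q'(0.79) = -3.22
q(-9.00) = -101.77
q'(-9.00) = 23.80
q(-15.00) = -294.25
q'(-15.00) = 40.36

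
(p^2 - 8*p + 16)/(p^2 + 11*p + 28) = (p^2 - 8*p + 16)/(p^2 + 11*p + 28)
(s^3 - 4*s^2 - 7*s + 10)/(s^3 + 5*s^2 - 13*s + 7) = (s^2 - 3*s - 10)/(s^2 + 6*s - 7)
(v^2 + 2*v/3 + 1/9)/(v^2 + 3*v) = (9*v^2 + 6*v + 1)/(9*v*(v + 3))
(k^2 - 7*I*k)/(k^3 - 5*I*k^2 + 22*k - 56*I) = k/(k^2 + 2*I*k + 8)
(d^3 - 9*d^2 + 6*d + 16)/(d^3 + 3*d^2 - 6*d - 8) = (d - 8)/(d + 4)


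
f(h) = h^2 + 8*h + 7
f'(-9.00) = -10.00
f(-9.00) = 16.00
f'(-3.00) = 2.00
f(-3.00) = -8.00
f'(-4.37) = -0.74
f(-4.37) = -8.86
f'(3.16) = 14.32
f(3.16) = 42.27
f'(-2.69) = 2.62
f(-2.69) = -7.28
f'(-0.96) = 6.08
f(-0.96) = 0.24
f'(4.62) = 17.24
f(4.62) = 65.30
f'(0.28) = 8.56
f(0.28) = 9.32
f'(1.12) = 10.24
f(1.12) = 17.21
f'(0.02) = 8.04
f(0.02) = 7.16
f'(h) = 2*h + 8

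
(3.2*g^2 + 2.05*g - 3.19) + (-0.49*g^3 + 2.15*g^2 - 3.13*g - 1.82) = -0.49*g^3 + 5.35*g^2 - 1.08*g - 5.01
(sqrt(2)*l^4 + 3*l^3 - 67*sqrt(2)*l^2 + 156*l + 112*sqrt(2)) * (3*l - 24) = 3*sqrt(2)*l^5 - 24*sqrt(2)*l^4 + 9*l^4 - 201*sqrt(2)*l^3 - 72*l^3 + 468*l^2 + 1608*sqrt(2)*l^2 - 3744*l + 336*sqrt(2)*l - 2688*sqrt(2)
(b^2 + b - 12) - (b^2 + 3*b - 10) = -2*b - 2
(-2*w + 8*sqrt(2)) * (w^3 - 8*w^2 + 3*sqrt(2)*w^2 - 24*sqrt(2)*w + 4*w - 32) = -2*w^4 + 2*sqrt(2)*w^3 + 16*w^3 - 16*sqrt(2)*w^2 + 40*w^2 - 320*w + 32*sqrt(2)*w - 256*sqrt(2)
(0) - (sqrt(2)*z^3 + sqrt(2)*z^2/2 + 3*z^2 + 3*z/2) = -sqrt(2)*z^3 - 3*z^2 - sqrt(2)*z^2/2 - 3*z/2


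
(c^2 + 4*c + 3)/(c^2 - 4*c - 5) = (c + 3)/(c - 5)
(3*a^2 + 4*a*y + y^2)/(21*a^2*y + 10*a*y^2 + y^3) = (a + y)/(y*(7*a + y))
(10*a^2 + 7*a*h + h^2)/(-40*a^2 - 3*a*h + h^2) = (-2*a - h)/(8*a - h)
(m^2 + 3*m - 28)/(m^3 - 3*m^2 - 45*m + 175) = (m - 4)/(m^2 - 10*m + 25)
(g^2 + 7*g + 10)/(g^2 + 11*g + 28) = (g^2 + 7*g + 10)/(g^2 + 11*g + 28)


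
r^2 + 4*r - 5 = (r - 1)*(r + 5)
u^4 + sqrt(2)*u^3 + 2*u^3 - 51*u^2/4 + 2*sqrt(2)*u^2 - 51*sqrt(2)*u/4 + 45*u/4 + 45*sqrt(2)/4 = (u - 3/2)^2*(u + 5)*(u + sqrt(2))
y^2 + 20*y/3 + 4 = (y + 2/3)*(y + 6)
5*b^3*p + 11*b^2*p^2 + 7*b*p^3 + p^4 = p*(b + p)^2*(5*b + p)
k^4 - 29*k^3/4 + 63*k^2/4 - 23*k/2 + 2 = (k - 4)*(k - 2)*(k - 1)*(k - 1/4)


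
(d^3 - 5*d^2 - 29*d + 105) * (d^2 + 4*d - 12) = d^5 - d^4 - 61*d^3 + 49*d^2 + 768*d - 1260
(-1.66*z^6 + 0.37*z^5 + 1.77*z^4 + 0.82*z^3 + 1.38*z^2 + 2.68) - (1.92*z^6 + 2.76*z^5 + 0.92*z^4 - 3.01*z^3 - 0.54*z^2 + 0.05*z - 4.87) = -3.58*z^6 - 2.39*z^5 + 0.85*z^4 + 3.83*z^3 + 1.92*z^2 - 0.05*z + 7.55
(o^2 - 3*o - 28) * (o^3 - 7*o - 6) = o^5 - 3*o^4 - 35*o^3 + 15*o^2 + 214*o + 168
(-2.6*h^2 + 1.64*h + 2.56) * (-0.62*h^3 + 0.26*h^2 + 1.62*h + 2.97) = 1.612*h^5 - 1.6928*h^4 - 5.3728*h^3 - 4.3996*h^2 + 9.018*h + 7.6032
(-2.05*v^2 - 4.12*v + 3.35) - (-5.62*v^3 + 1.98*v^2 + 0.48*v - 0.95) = 5.62*v^3 - 4.03*v^2 - 4.6*v + 4.3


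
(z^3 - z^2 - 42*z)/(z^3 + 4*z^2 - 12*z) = (z - 7)/(z - 2)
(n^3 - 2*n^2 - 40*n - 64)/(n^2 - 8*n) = n + 6 + 8/n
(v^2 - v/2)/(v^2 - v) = (v - 1/2)/(v - 1)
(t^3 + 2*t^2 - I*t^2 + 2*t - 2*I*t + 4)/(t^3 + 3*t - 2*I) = (t^3 + t^2*(2 - I) + 2*t*(1 - I) + 4)/(t^3 + 3*t - 2*I)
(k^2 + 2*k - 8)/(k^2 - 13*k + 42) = (k^2 + 2*k - 8)/(k^2 - 13*k + 42)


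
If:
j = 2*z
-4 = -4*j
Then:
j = 1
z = 1/2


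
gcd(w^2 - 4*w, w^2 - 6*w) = w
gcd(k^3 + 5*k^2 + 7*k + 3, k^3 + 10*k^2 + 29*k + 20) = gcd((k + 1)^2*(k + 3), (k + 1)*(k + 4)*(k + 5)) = k + 1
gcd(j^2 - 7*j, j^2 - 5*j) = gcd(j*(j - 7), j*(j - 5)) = j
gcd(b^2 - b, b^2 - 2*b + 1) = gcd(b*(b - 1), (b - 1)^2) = b - 1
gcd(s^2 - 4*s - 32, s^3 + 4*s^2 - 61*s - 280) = s - 8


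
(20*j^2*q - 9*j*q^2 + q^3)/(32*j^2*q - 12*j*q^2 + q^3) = (-5*j + q)/(-8*j + q)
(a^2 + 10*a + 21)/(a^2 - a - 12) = (a + 7)/(a - 4)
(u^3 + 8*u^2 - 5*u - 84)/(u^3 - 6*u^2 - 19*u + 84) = (u + 7)/(u - 7)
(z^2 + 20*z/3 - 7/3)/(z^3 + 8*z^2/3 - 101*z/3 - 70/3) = (3*z - 1)/(3*z^2 - 13*z - 10)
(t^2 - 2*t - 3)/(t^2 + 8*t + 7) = (t - 3)/(t + 7)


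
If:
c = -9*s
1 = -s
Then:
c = 9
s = -1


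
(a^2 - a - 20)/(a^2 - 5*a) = (a + 4)/a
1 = 1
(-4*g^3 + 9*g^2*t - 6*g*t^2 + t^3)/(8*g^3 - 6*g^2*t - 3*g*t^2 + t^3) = (-g + t)/(2*g + t)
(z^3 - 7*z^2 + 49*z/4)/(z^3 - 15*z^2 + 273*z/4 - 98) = z/(z - 8)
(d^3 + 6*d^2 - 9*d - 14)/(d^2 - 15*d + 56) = (d^3 + 6*d^2 - 9*d - 14)/(d^2 - 15*d + 56)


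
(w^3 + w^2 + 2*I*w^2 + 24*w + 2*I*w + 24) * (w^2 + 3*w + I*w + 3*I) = w^5 + 4*w^4 + 3*I*w^4 + 25*w^3 + 12*I*w^3 + 88*w^2 + 33*I*w^2 + 66*w + 96*I*w + 72*I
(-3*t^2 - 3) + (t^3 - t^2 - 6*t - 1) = t^3 - 4*t^2 - 6*t - 4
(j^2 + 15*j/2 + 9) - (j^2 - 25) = 15*j/2 + 34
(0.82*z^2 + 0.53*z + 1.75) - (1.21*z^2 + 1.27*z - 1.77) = -0.39*z^2 - 0.74*z + 3.52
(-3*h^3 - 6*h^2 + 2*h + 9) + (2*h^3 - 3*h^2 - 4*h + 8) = -h^3 - 9*h^2 - 2*h + 17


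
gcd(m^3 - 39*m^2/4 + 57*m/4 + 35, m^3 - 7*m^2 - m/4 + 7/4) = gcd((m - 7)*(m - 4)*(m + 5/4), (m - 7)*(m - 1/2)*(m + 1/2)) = m - 7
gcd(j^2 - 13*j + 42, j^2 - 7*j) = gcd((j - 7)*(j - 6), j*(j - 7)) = j - 7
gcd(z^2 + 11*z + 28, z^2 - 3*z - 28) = z + 4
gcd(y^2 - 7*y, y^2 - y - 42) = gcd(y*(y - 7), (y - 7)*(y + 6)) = y - 7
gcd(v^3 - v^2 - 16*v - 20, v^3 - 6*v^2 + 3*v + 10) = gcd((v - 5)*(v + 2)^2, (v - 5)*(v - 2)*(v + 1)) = v - 5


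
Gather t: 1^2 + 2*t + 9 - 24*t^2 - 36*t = -24*t^2 - 34*t + 10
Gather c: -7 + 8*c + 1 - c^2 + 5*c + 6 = -c^2 + 13*c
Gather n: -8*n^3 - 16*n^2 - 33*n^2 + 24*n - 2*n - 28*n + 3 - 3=-8*n^3 - 49*n^2 - 6*n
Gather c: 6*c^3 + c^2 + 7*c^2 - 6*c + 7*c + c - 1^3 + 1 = 6*c^3 + 8*c^2 + 2*c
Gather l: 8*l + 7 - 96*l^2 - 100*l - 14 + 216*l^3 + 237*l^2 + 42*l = 216*l^3 + 141*l^2 - 50*l - 7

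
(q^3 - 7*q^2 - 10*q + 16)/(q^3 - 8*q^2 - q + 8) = (q + 2)/(q + 1)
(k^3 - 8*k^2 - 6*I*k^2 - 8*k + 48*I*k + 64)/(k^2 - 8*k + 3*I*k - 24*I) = (k^2 - 6*I*k - 8)/(k + 3*I)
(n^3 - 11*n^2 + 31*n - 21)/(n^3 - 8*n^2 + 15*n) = (n^2 - 8*n + 7)/(n*(n - 5))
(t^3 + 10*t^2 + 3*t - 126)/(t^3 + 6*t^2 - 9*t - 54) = (t + 7)/(t + 3)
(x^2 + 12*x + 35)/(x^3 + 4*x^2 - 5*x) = (x + 7)/(x*(x - 1))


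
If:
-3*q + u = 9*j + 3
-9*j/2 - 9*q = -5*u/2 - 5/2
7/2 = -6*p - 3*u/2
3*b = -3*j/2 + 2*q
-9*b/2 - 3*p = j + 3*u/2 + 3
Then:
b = 565/2466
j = -77/137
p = -17/1644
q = -32/411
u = -314/137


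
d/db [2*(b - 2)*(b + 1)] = 4*b - 2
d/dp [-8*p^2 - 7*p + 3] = -16*p - 7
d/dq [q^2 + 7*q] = 2*q + 7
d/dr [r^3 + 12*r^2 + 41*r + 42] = 3*r^2 + 24*r + 41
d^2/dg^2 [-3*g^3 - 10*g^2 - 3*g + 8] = -18*g - 20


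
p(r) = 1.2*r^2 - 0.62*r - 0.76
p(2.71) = 6.37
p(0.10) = -0.81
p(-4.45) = 25.76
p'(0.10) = -0.38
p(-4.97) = 31.96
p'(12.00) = 28.18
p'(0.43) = 0.41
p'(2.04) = 4.28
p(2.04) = 2.97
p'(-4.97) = -12.55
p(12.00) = 164.60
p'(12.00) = 28.18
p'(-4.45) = -11.30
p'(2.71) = 5.88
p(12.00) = 164.60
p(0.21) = -0.84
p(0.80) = -0.49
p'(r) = 2.4*r - 0.62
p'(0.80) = 1.30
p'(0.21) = -0.12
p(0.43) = -0.80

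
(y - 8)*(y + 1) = y^2 - 7*y - 8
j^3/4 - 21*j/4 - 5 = (j/4 + 1)*(j - 5)*(j + 1)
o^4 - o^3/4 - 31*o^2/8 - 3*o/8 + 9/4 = (o - 2)*(o - 3/4)*(o + 1)*(o + 3/2)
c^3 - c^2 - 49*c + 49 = (c - 7)*(c - 1)*(c + 7)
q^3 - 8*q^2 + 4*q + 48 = (q - 6)*(q - 4)*(q + 2)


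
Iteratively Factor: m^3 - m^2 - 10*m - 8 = (m - 4)*(m^2 + 3*m + 2) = (m - 4)*(m + 2)*(m + 1)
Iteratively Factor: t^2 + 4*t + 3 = (t + 1)*(t + 3)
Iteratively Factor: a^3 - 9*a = (a)*(a^2 - 9) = a*(a + 3)*(a - 3)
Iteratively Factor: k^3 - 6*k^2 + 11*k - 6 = (k - 1)*(k^2 - 5*k + 6) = (k - 2)*(k - 1)*(k - 3)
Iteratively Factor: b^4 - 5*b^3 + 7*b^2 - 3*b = (b - 3)*(b^3 - 2*b^2 + b) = (b - 3)*(b - 1)*(b^2 - b) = b*(b - 3)*(b - 1)*(b - 1)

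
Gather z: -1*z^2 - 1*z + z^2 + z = 0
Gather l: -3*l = -3*l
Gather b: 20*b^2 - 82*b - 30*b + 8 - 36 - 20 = 20*b^2 - 112*b - 48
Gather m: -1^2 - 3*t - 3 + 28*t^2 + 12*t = 28*t^2 + 9*t - 4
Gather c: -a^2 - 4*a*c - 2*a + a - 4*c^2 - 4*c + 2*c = -a^2 - a - 4*c^2 + c*(-4*a - 2)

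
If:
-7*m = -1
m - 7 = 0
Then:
No Solution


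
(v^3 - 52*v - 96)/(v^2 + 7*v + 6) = (v^2 - 6*v - 16)/(v + 1)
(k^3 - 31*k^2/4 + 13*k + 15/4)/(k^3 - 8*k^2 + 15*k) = (k + 1/4)/k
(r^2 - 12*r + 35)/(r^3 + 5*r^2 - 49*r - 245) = (r - 5)/(r^2 + 12*r + 35)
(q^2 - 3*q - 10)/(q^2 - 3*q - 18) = (-q^2 + 3*q + 10)/(-q^2 + 3*q + 18)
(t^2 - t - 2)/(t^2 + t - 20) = (t^2 - t - 2)/(t^2 + t - 20)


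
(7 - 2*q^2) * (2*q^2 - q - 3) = -4*q^4 + 2*q^3 + 20*q^2 - 7*q - 21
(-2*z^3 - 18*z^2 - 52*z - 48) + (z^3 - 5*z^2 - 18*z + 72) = -z^3 - 23*z^2 - 70*z + 24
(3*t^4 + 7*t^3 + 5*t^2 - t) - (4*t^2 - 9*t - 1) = 3*t^4 + 7*t^3 + t^2 + 8*t + 1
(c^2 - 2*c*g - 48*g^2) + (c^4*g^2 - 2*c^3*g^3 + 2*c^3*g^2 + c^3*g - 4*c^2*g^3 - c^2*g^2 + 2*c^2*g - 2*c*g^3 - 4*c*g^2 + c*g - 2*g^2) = c^4*g^2 - 2*c^3*g^3 + 2*c^3*g^2 + c^3*g - 4*c^2*g^3 - c^2*g^2 + 2*c^2*g + c^2 - 2*c*g^3 - 4*c*g^2 - c*g - 50*g^2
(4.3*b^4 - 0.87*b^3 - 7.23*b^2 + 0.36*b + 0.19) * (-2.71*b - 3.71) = -11.653*b^5 - 13.5953*b^4 + 22.821*b^3 + 25.8477*b^2 - 1.8505*b - 0.7049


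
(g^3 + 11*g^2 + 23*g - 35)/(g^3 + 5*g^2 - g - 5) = (g + 7)/(g + 1)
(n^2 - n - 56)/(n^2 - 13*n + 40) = (n + 7)/(n - 5)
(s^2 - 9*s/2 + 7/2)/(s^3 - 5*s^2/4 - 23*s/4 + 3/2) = 2*(2*s^2 - 9*s + 7)/(4*s^3 - 5*s^2 - 23*s + 6)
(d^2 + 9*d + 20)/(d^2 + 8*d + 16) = (d + 5)/(d + 4)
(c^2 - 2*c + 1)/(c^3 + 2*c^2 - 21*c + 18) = (c - 1)/(c^2 + 3*c - 18)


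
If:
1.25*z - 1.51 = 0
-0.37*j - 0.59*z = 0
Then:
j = -1.93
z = 1.21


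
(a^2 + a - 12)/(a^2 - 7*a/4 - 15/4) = 4*(a + 4)/(4*a + 5)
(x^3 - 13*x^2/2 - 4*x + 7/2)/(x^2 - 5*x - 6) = (2*x^2 - 15*x + 7)/(2*(x - 6))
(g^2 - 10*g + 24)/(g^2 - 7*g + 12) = (g - 6)/(g - 3)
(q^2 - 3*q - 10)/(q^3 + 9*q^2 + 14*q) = (q - 5)/(q*(q + 7))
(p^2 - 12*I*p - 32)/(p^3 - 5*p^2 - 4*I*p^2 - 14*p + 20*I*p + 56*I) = (p - 8*I)/(p^2 - 5*p - 14)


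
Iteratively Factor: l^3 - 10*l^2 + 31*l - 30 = (l - 2)*(l^2 - 8*l + 15) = (l - 3)*(l - 2)*(l - 5)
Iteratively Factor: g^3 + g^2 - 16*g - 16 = (g - 4)*(g^2 + 5*g + 4) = (g - 4)*(g + 4)*(g + 1)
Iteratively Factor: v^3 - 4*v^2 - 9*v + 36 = (v + 3)*(v^2 - 7*v + 12) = (v - 4)*(v + 3)*(v - 3)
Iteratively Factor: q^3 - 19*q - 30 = (q + 2)*(q^2 - 2*q - 15) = (q - 5)*(q + 2)*(q + 3)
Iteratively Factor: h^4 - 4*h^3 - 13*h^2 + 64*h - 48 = (h - 1)*(h^3 - 3*h^2 - 16*h + 48) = (h - 1)*(h + 4)*(h^2 - 7*h + 12) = (h - 4)*(h - 1)*(h + 4)*(h - 3)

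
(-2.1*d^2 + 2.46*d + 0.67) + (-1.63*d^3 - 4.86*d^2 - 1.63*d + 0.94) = -1.63*d^3 - 6.96*d^2 + 0.83*d + 1.61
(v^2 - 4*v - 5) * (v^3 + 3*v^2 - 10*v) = v^5 - v^4 - 27*v^3 + 25*v^2 + 50*v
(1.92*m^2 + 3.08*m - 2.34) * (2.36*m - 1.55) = 4.5312*m^3 + 4.2928*m^2 - 10.2964*m + 3.627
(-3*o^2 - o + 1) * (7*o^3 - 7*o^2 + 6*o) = -21*o^5 + 14*o^4 - 4*o^3 - 13*o^2 + 6*o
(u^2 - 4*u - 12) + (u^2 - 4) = 2*u^2 - 4*u - 16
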